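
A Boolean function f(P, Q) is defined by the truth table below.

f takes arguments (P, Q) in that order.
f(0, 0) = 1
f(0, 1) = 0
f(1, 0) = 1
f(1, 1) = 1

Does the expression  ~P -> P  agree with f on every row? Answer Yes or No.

No

Check the formula against f row by row:
  P=0, Q=0: formula gives 0, but f = 1 ✗
A single disagreement suffices: at (0,0) they differ, so the formula does not compute f.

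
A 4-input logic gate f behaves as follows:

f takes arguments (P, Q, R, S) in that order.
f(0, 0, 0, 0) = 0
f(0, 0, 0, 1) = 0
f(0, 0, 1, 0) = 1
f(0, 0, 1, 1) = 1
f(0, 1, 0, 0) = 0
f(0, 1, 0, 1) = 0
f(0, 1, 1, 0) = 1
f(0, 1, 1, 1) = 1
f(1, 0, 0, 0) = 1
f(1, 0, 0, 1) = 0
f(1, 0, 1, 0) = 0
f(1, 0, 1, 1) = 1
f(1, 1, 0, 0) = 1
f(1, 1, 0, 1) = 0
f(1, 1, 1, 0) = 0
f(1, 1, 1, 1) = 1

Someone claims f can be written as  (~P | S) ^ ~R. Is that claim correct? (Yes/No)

Yes

Evaluate (~P | S) ^ ~R on each row and compare to f:
  P=0, Q=0, R=0, S=0: formula gives 0, f = 0 ✓
  P=0, Q=0, R=0, S=1: formula gives 0, f = 0 ✓
  P=0, Q=0, R=1, S=0: formula gives 1, f = 1 ✓
  P=0, Q=0, R=1, S=1: formula gives 1, f = 1 ✓
  … (the remaining 12 rows also agree.)
No disagreement on any input; they are logically equivalent.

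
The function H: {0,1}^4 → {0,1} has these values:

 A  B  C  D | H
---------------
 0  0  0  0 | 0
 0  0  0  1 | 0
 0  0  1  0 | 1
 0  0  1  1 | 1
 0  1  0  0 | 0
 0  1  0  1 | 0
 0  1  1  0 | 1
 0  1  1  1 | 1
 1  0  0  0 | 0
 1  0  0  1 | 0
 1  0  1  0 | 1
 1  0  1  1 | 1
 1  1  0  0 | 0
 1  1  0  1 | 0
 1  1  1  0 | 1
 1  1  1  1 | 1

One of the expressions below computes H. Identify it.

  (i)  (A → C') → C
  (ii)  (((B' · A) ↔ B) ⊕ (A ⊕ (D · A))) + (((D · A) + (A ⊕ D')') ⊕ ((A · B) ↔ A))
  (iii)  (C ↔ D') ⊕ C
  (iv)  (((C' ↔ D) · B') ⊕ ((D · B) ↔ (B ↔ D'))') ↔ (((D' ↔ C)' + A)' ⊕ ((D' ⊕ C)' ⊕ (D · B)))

i

(ii) fails at (0,0,0,0): the formula yields 1, H is 0.
(iii) fails at (0,0,0,1): the formula yields 1, H is 0.
(iv) fails at (0,0,0,0): the formula yields 1, H is 0.
(i) is the remaining candidate, and it agrees with H on all 16 inputs.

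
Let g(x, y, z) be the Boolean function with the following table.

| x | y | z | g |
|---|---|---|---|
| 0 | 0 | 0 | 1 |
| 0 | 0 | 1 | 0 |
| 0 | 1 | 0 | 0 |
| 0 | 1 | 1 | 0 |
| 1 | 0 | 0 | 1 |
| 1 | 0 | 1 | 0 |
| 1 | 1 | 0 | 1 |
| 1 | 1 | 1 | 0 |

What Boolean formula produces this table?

Collect the rows where g=1 — (0,0,0), (1,0,0), (1,1,0) — and write one minterm per row: ¬x·¬y·¬z, x·¬y·¬z, x·y·¬z. Their union (logical OR) reproduces the table exactly.

g(x, y, z) = (((x' · y') · z') + ((x · y') · z')) + ((x · y) · z')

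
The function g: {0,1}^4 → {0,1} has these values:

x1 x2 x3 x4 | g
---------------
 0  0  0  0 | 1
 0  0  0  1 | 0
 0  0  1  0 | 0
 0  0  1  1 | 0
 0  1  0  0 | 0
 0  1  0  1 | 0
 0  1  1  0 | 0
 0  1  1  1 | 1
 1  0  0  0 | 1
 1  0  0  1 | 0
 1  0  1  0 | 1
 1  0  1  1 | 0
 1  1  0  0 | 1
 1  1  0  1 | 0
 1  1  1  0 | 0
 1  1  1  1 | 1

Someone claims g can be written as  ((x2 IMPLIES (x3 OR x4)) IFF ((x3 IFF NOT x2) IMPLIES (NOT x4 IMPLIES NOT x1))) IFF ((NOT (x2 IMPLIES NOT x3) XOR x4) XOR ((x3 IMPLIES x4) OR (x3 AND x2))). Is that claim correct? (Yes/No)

Yes

Check the formula against g row by row:
  x1=0, x2=0, x3=0, x4=0: formula gives 1, g = 1 ✓
  x1=0, x2=0, x3=0, x4=1: formula gives 0, g = 0 ✓
  x1=0, x2=0, x3=1, x4=0: formula gives 0, g = 0 ✓
  x1=0, x2=0, x3=1, x4=1: formula gives 0, g = 0 ✓
  … (the remaining 12 rows also agree.)
No disagreement on any input; they are logically equivalent.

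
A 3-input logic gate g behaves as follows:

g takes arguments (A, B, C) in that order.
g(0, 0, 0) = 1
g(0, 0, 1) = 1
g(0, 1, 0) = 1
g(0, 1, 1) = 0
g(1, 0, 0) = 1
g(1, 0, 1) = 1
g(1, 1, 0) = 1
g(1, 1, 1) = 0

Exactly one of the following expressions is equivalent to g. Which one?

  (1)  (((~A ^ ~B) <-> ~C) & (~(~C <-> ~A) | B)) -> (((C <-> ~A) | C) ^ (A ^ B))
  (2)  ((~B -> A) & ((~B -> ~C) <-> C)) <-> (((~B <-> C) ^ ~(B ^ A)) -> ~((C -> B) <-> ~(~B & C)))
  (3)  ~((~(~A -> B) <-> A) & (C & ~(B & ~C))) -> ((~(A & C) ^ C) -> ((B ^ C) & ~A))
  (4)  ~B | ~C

4

(1) fails at (0,1,1): the formula yields 1, g is 0.
(2) fails at (0,0,1): the formula yields 0, g is 1.
(3) fails at (0,0,0): the formula yields 0, g is 1.
(4) is the remaining candidate, and it agrees with g on all 8 inputs.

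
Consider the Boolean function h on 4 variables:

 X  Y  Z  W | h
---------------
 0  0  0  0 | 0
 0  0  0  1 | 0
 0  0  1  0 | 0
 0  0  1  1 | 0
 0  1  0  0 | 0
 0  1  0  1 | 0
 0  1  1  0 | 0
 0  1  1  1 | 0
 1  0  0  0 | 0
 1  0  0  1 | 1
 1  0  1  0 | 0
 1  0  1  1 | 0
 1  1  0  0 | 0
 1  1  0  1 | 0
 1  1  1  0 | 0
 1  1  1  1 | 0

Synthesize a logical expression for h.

h(X, Y, Z, W) = ((X AND NOT Y) AND NOT Z) AND W

h is 1 on exactly one input, (1,0,0,1), whose minterm is X·¬Y·¬Z·W. So h is just that conjunction.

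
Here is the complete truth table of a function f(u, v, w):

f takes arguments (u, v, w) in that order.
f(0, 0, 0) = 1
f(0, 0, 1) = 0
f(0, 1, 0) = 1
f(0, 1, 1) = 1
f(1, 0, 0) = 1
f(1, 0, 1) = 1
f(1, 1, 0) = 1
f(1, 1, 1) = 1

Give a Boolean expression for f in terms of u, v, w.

f(u, v, w) = ~((~u & ~v) & w)

f is 0 on exactly one input, (0,0,1), whose minterm is ¬u·¬v·w. So f is the negation of that single conjunction.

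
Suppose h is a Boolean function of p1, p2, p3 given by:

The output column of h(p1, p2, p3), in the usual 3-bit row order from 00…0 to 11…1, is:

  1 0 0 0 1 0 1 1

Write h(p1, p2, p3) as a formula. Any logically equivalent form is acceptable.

h(p1, p2, p3) = ((((not p1 and not p2) and not p3) or ((p1 and not p2) and not p3)) or ((p1 and p2) and not p3)) or ((p1 and p2) and p3)

h=1 on 4 inputs: (0,0,0), (1,0,0), (1,1,0), (1,1,1). Reading each as a conjunction of literals (¬p1·¬p2·¬p3, p1·¬p2·¬p3, p1·p2·¬p3, p1·p2·p3) and taking the OR gives the canonical DNF.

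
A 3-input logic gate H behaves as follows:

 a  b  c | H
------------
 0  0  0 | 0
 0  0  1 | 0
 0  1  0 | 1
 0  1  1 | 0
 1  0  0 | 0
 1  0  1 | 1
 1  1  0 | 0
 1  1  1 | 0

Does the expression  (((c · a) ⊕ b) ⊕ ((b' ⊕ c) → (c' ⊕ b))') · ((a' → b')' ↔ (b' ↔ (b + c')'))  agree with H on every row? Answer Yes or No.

No

Check the formula against H row by row:
  a=0, b=0, c=0: formula gives 0, H = 0 ✓
  a=0, b=0, c=1: formula gives 0, H = 0 ✓
  a=0, b=1, c=0: formula gives 1, H = 1 ✓
  a=0, b=1, c=1: formula gives 1, but H = 0 ✗
Since they disagree at (0,1,1), the expression is not a correct formula for H.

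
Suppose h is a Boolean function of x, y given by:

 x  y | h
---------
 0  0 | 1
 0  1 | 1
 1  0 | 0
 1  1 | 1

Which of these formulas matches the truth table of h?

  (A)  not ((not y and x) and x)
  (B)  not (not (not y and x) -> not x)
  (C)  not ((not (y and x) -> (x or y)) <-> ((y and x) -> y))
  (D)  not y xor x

(B) disagrees with h on (0,0) (formula → 0, table → 1); rule it out.
(C) disagrees with h on (0,1) (formula → 0, table → 1); rule it out.
(D) disagrees with h on (0,1) (formula → 0, table → 1); rule it out.
Only (A) survives; checking it on all 4 rows confirms it matches h.

A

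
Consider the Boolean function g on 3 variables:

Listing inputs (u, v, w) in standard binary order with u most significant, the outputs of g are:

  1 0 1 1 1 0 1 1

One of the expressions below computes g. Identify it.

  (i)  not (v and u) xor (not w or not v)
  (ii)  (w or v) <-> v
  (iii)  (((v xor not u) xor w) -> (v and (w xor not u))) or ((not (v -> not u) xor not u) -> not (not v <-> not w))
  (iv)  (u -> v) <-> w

(i): at (0,0,0) it gives 0, but g = 1 — eliminated.
(iii): at (0,0,0) it gives 0, but g = 1 — eliminated.
(iv): at (0,0,0) it gives 0, but g = 1 — eliminated.
(ii) is the remaining candidate, and it agrees with g on all 8 inputs.

ii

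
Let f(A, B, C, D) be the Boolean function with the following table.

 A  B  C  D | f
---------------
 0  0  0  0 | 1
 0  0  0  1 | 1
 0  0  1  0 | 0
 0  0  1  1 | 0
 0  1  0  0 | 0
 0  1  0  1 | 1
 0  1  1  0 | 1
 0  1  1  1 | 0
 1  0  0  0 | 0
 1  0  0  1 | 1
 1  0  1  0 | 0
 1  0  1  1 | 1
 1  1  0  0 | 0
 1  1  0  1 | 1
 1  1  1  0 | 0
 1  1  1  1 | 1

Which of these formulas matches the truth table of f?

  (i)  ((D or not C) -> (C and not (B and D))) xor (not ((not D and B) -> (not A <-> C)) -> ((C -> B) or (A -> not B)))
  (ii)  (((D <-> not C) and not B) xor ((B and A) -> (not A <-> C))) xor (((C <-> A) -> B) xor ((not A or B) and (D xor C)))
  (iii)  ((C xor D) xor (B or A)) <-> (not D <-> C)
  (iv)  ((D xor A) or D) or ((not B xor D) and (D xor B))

(i) fails at (0,1,0,0): the formula yields 1, f is 0.
(iii) fails at (0,0,1,0): the formula yields 1, f is 0.
(iv) fails at (0,0,0,0): the formula yields 0, f is 1.
(ii) is the remaining candidate, and it agrees with f on all 16 inputs.

ii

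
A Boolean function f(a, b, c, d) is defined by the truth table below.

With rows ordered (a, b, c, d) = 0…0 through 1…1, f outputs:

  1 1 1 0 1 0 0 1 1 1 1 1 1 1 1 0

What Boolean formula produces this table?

f is 0 on only 4 rows — (0,0,1,1), (0,1,0,1), (0,1,1,0), (1,1,1,1). Writing each as a minterm (¬a·¬b·c·d, ¬a·b·¬c·d, ¬a·b·c·¬d, a·b·c·d) and OR-ing them characterizes exactly where f=0, so f is the negation of that disjunction.

f(a, b, c, d) = ((((((a' · b') · c) · d) + (((a' · b) · c') · d)) + (((a' · b) · c) · d')) + (((a · b) · c) · d))'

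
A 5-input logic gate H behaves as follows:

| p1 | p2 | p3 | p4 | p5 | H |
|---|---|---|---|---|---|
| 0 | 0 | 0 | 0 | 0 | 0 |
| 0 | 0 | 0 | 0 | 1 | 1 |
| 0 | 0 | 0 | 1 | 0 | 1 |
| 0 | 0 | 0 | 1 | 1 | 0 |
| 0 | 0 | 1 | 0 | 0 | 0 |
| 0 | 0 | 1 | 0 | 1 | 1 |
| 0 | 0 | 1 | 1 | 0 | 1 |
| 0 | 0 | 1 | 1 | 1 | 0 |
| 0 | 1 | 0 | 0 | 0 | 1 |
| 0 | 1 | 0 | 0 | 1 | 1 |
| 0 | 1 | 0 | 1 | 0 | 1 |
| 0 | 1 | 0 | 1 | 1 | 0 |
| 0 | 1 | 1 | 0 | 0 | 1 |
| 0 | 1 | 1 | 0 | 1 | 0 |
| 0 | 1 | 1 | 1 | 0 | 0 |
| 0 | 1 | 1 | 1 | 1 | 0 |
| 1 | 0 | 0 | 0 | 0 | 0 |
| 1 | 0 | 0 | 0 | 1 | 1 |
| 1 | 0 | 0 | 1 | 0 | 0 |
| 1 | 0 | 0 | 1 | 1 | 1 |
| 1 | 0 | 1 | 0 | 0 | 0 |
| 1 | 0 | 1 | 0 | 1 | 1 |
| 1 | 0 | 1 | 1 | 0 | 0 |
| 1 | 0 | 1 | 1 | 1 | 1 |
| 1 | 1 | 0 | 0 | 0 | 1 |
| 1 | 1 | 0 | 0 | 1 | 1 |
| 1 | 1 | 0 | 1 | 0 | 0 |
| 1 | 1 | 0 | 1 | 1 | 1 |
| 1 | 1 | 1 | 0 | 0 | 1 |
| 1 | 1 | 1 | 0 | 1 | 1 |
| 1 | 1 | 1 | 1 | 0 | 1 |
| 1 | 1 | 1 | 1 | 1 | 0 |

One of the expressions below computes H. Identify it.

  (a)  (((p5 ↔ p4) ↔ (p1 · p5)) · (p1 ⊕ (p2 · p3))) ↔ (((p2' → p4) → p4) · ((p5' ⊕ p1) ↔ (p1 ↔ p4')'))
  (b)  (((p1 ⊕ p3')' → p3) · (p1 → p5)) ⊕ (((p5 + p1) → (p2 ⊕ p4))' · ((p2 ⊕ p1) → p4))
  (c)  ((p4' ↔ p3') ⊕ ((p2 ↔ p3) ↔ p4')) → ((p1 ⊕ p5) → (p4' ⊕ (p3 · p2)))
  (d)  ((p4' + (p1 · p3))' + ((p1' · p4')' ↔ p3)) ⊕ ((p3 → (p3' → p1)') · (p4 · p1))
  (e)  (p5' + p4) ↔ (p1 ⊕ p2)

a

(b) disagrees with H on (0,0,0,0,0) (formula → 1, table → 0); rule it out.
(c) disagrees with H on (0,0,0,0,0) (formula → 1, table → 0); rule it out.
(d) disagrees with H on (0,0,0,0,0) (formula → 1, table → 0); rule it out.
(e) disagrees with H on (0,0,0,1,0) (formula → 0, table → 1); rule it out.
(a) is the remaining candidate, and it agrees with H on all 32 inputs.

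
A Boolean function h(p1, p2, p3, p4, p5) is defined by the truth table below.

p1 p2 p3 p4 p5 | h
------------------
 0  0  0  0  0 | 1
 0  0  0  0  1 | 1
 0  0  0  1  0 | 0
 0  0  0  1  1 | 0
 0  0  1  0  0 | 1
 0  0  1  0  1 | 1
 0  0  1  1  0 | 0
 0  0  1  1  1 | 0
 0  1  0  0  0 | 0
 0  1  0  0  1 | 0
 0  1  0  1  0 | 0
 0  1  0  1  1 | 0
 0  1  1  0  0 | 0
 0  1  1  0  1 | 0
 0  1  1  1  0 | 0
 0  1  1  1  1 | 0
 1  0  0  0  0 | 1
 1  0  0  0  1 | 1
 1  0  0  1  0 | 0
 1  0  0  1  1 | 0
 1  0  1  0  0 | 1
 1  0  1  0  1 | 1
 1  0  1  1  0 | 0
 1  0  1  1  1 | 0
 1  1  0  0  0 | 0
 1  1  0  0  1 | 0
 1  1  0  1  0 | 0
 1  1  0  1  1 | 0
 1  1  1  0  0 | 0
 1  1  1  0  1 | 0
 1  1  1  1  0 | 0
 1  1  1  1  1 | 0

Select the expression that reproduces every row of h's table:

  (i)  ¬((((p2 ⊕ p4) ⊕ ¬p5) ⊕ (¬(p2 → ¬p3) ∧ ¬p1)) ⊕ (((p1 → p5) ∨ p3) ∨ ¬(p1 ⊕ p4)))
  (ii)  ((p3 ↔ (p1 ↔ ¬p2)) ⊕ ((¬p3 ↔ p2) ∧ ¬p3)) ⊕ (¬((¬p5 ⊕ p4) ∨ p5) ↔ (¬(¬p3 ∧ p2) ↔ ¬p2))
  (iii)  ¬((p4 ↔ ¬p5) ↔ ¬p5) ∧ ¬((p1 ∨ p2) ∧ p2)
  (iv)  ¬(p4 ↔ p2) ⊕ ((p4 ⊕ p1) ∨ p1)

iii

(i) fails at (0,0,0,0,1): the formula yields 0, h is 1.
(ii) fails at (0,0,0,1,1): the formula yields 1, h is 0.
(iv) fails at (0,0,0,0,0): the formula yields 0, h is 1.
Only (iii) survives; checking it on all 32 rows confirms it matches h.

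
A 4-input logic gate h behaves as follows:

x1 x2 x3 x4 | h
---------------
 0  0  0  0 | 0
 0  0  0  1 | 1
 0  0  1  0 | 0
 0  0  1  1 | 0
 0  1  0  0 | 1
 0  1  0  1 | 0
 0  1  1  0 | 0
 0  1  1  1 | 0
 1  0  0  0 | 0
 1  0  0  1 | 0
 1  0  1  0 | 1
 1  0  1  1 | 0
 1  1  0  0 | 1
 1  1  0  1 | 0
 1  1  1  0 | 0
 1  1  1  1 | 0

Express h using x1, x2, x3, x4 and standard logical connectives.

Collect the rows where h=1 — (0,0,0,1), (0,1,0,0), (1,0,1,0), (1,1,0,0) — and write one minterm per row: ¬x1·¬x2·¬x3·x4, ¬x1·x2·¬x3·¬x4, x1·¬x2·x3·¬x4, x1·x2·¬x3·¬x4. Their union (logical OR) reproduces the table exactly.

h(x1, x2, x3, x4) = (((((~x1 & ~x2) & ~x3) & x4) | (((~x1 & x2) & ~x3) & ~x4)) | (((x1 & ~x2) & x3) & ~x4)) | (((x1 & x2) & ~x3) & ~x4)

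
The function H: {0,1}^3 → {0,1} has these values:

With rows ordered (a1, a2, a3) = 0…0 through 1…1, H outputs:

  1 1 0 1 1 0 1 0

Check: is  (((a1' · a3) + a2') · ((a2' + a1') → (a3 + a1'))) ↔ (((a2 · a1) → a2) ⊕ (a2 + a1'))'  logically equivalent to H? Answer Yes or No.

Check the formula against H row by row:
  a1=0, a2=0, a3=0: formula gives 1, H = 1 ✓
  a1=0, a2=0, a3=1: formula gives 1, H = 1 ✓
  a1=0, a2=1, a3=0: formula gives 0, H = 0 ✓
  a1=0, a2=1, a3=1: formula gives 1, H = 1 ✓
  a1=1, a2=0, a3=0: formula gives 1, H = 1 ✓
  …
  a1=1, a2=1, a3=0: formula gives 0, but H = 1 ✗
Since they disagree at (1,1,0), the expression is not a correct formula for H.

No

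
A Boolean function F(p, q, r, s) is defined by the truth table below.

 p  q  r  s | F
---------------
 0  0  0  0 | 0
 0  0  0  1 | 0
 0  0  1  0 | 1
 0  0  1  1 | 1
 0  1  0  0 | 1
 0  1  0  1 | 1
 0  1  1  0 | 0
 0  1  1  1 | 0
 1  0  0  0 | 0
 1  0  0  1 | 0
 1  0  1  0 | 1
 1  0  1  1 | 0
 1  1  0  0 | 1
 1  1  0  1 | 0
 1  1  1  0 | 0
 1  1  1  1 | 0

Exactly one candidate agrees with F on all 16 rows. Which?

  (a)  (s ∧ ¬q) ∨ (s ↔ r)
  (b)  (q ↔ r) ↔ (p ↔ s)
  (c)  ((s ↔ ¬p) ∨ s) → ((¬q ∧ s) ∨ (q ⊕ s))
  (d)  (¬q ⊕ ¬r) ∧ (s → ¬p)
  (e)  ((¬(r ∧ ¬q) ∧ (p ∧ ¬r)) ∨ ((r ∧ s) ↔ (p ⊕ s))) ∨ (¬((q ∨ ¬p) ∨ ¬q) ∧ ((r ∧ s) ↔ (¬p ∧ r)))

(a) disagrees with F on (0,0,0,0) (formula → 1, table → 0); rule it out.
(b) disagrees with F on (0,0,0,0) (formula → 1, table → 0); rule it out.
(c) disagrees with F on (0,0,0,0) (formula → 1, table → 0); rule it out.
(e) disagrees with F on (0,0,0,0) (formula → 1, table → 0); rule it out.
(d) is the remaining candidate, and it agrees with F on all 16 inputs.

d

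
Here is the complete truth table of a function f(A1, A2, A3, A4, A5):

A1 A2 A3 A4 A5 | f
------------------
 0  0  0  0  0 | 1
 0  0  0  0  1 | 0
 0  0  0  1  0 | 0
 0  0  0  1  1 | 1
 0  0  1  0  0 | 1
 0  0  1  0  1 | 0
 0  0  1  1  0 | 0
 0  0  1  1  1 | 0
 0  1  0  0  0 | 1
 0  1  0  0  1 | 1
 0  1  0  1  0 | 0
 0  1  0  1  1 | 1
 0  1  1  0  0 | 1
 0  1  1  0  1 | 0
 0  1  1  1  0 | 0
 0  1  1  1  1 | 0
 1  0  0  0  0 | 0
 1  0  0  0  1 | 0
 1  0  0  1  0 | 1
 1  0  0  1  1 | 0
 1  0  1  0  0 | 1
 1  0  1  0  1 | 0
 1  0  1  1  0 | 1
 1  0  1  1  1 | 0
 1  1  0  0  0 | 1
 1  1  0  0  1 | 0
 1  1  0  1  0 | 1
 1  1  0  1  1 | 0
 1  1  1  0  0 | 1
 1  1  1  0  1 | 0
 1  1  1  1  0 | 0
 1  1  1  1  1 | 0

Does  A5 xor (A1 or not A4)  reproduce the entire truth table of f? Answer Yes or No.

No

Check the formula against f row by row:
  A1=0, A2=0, A3=0, A4=0, A5=0: formula gives 1, f = 1 ✓
  A1=0, A2=0, A3=0, A4=0, A5=1: formula gives 0, f = 0 ✓
  A1=0, A2=0, A3=0, A4=1, A5=0: formula gives 0, f = 0 ✓
  A1=0, A2=0, A3=0, A4=1, A5=1: formula gives 1, f = 1 ✓
  …
  A1=0, A2=0, A3=1, A4=1, A5=1: formula gives 1, but f = 0 ✗
Row (0,0,1,1,1) is a counterexample, so the formula is not equivalent to f.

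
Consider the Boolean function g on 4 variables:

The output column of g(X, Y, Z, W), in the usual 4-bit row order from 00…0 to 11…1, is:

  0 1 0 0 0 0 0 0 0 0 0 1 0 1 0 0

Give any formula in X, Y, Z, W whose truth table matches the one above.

Collect the rows where g=1 — (0,0,0,1), (1,0,1,1), (1,1,0,1) — and write one minterm per row: ¬X·¬Y·¬Z·W, X·¬Y·Z·W, X·Y·¬Z·W. Their union (logical OR) reproduces the table exactly.

g(X, Y, Z, W) = ((((not X and not Y) and not Z) and W) or (((X and not Y) and Z) and W)) or (((X and Y) and not Z) and W)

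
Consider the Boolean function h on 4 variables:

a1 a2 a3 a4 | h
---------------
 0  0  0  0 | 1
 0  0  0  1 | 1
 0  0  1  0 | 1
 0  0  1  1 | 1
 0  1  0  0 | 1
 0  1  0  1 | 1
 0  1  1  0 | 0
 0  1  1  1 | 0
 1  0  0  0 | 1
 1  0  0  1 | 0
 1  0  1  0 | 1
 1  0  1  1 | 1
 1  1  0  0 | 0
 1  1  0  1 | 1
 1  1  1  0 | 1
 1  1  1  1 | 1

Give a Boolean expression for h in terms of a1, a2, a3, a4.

h(a1, a2, a3, a4) = NOT ((((((NOT a1 AND a2) AND a3) AND NOT a4) OR (((NOT a1 AND a2) AND a3) AND a4)) OR (((a1 AND NOT a2) AND NOT a3) AND a4)) OR (((a1 AND a2) AND NOT a3) AND NOT a4))

The 0-rows are (0,1,1,0), (0,1,1,1), (1,0,0,1), (1,1,0,0). Take each as a conjunction (¬a1·a2·a3·¬a4, ¬a1·a2·a3·a4, a1·¬a2·¬a3·a4, a1·a2·¬a3·¬a4), form their disjunction, and complement — that gives a formula that is 1 everywhere h is.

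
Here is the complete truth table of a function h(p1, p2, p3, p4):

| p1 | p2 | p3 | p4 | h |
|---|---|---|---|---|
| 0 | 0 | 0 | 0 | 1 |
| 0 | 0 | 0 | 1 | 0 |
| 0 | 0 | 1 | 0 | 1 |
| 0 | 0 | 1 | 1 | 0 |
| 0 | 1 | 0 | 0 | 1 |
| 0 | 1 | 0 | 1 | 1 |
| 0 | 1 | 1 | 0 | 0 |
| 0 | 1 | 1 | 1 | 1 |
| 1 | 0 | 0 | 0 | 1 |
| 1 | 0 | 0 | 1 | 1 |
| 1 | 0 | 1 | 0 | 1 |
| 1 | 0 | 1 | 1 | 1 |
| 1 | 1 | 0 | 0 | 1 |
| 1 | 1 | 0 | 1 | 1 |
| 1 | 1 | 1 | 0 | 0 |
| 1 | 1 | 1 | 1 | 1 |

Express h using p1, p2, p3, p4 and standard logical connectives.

h(p1, p2, p3, p4) = not ((((((not p1 and not p2) and not p3) and p4) or (((not p1 and not p2) and p3) and p4)) or (((not p1 and p2) and p3) and not p4)) or (((p1 and p2) and p3) and not p4))

There are just 4 zero rows: (0,0,0,1), (0,0,1,1), (0,1,1,0), (1,1,1,0). Their minterms are ¬p1·¬p2·¬p3·p4, ¬p1·¬p2·p3·p4, ¬p1·p2·p3·¬p4, p1·p2·p3·¬p4; the OR of those covers precisely the 0-outputs, and negating it yields h.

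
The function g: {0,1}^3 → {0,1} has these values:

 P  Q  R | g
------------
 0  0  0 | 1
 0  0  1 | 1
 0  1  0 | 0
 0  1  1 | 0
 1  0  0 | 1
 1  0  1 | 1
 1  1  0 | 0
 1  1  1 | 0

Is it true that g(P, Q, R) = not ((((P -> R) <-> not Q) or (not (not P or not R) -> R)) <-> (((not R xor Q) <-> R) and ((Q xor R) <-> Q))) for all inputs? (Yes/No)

No

Evaluate not ((((P -> R) <-> not Q) or (not (not P or not R) -> R)) <-> (((not R xor Q) <-> R) and ((Q xor R) <-> Q))) on each row and compare to g:
  P=0, Q=0, R=0: formula gives 1, g = 1 ✓
  P=0, Q=0, R=1: formula gives 1, g = 1 ✓
  P=0, Q=1, R=0: formula gives 0, g = 0 ✓
  P=0, Q=1, R=1: formula gives 1, but g = 0 ✗
Row (0,1,1) is a counterexample, so the formula is not equivalent to g.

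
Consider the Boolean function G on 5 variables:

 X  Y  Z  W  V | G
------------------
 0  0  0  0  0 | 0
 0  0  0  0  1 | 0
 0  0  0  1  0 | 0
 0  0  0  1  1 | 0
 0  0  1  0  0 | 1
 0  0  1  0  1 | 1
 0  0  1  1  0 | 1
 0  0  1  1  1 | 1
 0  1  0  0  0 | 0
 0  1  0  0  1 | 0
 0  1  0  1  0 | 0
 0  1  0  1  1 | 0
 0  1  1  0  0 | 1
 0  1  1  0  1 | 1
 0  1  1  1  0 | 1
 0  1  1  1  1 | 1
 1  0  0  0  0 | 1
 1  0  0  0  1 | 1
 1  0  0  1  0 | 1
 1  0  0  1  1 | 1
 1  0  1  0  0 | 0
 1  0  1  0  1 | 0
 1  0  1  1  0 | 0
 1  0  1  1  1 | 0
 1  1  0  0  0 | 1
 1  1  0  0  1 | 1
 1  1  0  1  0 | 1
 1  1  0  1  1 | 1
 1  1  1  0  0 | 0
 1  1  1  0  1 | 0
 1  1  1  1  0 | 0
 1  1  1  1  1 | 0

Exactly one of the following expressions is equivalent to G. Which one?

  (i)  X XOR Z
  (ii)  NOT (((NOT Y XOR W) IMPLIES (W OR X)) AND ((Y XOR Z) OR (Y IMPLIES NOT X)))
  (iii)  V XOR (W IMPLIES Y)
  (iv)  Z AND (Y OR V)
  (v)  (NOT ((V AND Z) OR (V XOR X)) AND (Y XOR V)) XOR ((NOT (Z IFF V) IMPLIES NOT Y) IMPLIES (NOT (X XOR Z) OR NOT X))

i

(ii) fails at (0,0,0,0,0): the formula yields 1, G is 0.
(iii) fails at (0,0,0,0,0): the formula yields 1, G is 0.
(iv) fails at (0,0,1,0,0): the formula yields 0, G is 1.
(v) fails at (0,0,0,0,0): the formula yields 1, G is 0.
That leaves (i). Evaluating it on every row reproduces the table of G exactly.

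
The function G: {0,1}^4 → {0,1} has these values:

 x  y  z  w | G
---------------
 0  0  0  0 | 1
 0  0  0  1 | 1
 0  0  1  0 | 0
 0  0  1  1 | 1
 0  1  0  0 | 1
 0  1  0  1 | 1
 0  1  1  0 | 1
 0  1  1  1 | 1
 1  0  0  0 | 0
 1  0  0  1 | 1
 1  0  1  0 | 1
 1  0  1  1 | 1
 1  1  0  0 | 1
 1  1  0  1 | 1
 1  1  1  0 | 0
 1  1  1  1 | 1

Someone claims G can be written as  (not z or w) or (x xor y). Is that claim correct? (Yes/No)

Evaluate (not z or w) or (x xor y) on each row and compare to G:
  x=0, y=0, z=0, w=0: formula gives 1, G = 1 ✓
  x=0, y=0, z=0, w=1: formula gives 1, G = 1 ✓
  x=0, y=0, z=1, w=0: formula gives 0, G = 0 ✓
  x=0, y=0, z=1, w=1: formula gives 1, G = 1 ✓
  …
  x=1, y=0, z=0, w=0: formula gives 1, but G = 0 ✗
A single disagreement suffices: at (1,0,0,0) they differ, so the formula does not compute G.

No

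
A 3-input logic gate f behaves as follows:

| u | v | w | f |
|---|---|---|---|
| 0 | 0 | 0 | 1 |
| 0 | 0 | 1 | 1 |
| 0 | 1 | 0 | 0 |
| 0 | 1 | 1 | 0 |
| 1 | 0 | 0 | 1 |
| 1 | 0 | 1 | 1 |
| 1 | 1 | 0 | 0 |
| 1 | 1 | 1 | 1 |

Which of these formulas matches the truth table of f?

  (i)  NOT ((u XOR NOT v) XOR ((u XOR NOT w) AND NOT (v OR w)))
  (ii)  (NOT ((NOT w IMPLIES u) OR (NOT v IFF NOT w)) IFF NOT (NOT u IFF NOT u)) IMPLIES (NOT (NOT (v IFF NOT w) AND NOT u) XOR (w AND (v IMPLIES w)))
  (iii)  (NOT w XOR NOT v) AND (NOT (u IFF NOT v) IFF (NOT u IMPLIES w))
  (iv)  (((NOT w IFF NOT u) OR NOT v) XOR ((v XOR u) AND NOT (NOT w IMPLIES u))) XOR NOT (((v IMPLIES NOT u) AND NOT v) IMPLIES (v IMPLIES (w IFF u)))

iv

(i) disagrees with f on (0,0,1) (formula → 0, table → 1); rule it out.
(ii) disagrees with f on (0,0,0) (formula → 0, table → 1); rule it out.
(iii) disagrees with f on (0,0,0) (formula → 0, table → 1); rule it out.
(iv) is the remaining candidate, and it agrees with f on all 8 inputs.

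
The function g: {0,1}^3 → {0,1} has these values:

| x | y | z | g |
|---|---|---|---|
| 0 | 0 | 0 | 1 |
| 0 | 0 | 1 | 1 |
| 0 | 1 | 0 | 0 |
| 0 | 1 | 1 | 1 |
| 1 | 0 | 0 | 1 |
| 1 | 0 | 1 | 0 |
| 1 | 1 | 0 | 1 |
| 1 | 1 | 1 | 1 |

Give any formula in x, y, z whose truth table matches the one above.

There are just 2 zero rows: (0,1,0), (1,0,1). Their minterms are ¬x·y·¬z, x·¬y·z; the OR of those covers precisely the 0-outputs, and negating it yields g.

g(x, y, z) = not (((not x and y) and not z) or ((x and not y) and z))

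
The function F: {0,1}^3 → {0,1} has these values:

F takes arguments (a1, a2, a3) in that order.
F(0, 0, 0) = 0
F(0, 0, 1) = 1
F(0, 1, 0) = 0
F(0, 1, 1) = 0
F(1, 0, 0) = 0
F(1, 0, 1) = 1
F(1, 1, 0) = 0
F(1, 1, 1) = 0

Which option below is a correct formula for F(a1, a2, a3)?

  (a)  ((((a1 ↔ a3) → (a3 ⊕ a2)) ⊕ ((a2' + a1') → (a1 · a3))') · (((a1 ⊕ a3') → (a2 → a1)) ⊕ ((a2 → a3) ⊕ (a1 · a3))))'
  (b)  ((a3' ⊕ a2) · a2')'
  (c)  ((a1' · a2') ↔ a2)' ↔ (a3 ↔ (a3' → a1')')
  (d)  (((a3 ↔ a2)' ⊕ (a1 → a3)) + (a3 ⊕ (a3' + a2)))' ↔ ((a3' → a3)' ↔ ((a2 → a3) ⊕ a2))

(a) disagrees with F on (0,0,0) (formula → 1, table → 0); rule it out.
(b) disagrees with F on (0,1,0) (formula → 1, table → 0); rule it out.
(c) disagrees with F on (0,0,0) (formula → 1, table → 0); rule it out.
That leaves (d). Evaluating it on every row reproduces the table of F exactly.

d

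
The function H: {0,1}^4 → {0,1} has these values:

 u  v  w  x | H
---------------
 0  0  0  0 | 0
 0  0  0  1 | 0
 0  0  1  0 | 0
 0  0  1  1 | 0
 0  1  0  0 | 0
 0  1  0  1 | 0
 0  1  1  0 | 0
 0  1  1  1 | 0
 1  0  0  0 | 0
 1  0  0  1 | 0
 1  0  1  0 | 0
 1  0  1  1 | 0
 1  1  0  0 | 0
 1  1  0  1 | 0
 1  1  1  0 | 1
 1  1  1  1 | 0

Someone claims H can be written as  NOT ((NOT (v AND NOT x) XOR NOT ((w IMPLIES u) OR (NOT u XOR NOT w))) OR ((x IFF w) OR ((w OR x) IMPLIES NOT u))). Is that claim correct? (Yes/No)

Yes

Test each input against both H and the formula:
  u=0, v=0, w=0, x=0: formula gives 0, H = 0 ✓
  u=0, v=0, w=0, x=1: formula gives 0, H = 0 ✓
  u=0, v=0, w=1, x=0: formula gives 0, H = 0 ✓
  u=0, v=0, w=1, x=1: formula gives 0, H = 0 ✓
  … (the remaining 12 rows also agree.)
No disagreement on any input; they are logically equivalent.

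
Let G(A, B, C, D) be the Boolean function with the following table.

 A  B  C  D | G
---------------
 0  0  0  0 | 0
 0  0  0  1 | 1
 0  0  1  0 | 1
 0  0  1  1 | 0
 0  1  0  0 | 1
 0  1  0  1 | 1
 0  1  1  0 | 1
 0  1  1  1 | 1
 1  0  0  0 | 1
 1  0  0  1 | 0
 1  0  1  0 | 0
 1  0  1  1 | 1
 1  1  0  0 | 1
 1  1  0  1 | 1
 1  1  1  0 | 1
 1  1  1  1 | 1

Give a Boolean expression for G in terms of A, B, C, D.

There are just 4 zero rows: (0,0,0,0), (0,0,1,1), (1,0,0,1), (1,0,1,0). Their minterms are ¬A·¬B·¬C·¬D, ¬A·¬B·C·D, A·¬B·¬C·D, A·¬B·C·¬D; the OR of those covers precisely the 0-outputs, and negating it yields G.

G(A, B, C, D) = not ((((((not A and not B) and not C) and not D) or (((not A and not B) and C) and D)) or (((A and not B) and not C) and D)) or (((A and not B) and C) and not D))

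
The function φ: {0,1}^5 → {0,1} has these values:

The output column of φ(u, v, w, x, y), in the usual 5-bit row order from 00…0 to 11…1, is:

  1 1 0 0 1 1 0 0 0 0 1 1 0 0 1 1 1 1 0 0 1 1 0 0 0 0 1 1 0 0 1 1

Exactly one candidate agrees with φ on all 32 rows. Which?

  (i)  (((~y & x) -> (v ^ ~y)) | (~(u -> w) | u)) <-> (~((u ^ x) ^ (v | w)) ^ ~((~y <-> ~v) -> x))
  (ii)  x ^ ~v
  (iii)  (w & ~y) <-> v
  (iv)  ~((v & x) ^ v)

ii

(i) disagrees with φ on (0,0,0,0,0) (formula → 0, table → 1); rule it out.
(iii) disagrees with φ on (0,0,0,1,0) (formula → 1, table → 0); rule it out.
(iv) disagrees with φ on (0,0,0,1,0) (formula → 1, table → 0); rule it out.
That leaves (ii). Evaluating it on every row reproduces the table of φ exactly.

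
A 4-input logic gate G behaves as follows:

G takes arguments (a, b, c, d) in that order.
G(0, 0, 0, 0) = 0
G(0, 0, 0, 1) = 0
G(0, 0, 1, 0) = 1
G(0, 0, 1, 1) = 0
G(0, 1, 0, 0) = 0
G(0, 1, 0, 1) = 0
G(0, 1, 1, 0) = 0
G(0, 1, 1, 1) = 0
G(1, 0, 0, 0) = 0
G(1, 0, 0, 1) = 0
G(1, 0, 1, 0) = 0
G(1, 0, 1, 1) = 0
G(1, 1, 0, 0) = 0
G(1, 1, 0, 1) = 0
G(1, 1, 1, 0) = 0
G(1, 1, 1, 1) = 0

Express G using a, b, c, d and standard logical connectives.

G(a, b, c, d) = ((not a and not b) and c) and not d

Only row (0,0,1,0) gives 1. That row's minterm ¬a·¬b·c·¬d is G directly.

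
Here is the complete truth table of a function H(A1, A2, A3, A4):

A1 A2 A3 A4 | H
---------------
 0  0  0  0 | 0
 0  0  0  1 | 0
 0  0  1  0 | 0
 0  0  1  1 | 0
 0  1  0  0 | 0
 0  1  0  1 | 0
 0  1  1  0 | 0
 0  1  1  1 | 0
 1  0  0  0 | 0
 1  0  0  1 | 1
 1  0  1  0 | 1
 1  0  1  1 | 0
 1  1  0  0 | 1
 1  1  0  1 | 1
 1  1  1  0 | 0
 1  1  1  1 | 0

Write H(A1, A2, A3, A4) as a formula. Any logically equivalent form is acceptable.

H(A1, A2, A3, A4) = (((((A1 AND NOT A2) AND NOT A3) AND A4) OR (((A1 AND NOT A2) AND A3) AND NOT A4)) OR (((A1 AND A2) AND NOT A3) AND NOT A4)) OR (((A1 AND A2) AND NOT A3) AND A4)

The 1-rows are (1,0,0,1), (1,0,1,0), (1,1,0,0), (1,1,0,1). Each contributes one minterm — A1·¬A2·¬A3·A4; A1·¬A2·A3·¬A4; A1·A2·¬A3·¬A4; A1·A2·¬A3·A4 — and their disjunction is a sum-of-products form of H.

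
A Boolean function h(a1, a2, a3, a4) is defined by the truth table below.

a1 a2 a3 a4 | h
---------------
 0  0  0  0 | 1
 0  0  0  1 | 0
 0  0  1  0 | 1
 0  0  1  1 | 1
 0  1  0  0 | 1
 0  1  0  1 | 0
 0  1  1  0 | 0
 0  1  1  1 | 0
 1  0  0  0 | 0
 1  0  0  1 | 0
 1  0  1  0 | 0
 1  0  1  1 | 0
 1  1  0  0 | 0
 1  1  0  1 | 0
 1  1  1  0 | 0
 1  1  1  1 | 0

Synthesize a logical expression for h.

h(a1, a2, a3, a4) = (((((NOT a1 AND NOT a2) AND NOT a3) AND NOT a4) OR (((NOT a1 AND NOT a2) AND a3) AND NOT a4)) OR (((NOT a1 AND NOT a2) AND a3) AND a4)) OR (((NOT a1 AND a2) AND NOT a3) AND NOT a4)

The 1-rows are (0,0,0,0), (0,0,1,0), (0,0,1,1), (0,1,0,0). Each contributes one minterm — ¬a1·¬a2·¬a3·¬a4; ¬a1·¬a2·a3·¬a4; ¬a1·¬a2·a3·a4; ¬a1·a2·¬a3·¬a4 — and their disjunction is a sum-of-products form of h.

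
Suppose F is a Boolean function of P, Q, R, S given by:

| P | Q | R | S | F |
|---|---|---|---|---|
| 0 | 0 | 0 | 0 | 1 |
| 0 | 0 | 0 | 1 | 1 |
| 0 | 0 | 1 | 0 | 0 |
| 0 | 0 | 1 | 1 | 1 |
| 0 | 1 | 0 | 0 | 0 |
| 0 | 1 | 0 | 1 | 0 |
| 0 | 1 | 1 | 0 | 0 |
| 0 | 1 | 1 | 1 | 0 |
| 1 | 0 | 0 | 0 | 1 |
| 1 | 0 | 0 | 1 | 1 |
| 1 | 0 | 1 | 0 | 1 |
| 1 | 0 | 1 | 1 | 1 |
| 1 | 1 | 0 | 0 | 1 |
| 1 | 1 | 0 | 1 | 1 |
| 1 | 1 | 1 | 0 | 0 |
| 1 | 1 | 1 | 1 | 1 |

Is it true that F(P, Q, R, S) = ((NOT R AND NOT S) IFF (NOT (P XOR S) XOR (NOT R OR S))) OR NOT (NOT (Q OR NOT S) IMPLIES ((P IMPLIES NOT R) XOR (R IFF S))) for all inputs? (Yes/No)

No

Check the formula against F row by row:
  P=0, Q=0, R=0, S=0: formula gives 0, but F = 1 ✗
Since they disagree at (0,0,0,0), the expression is not a correct formula for F.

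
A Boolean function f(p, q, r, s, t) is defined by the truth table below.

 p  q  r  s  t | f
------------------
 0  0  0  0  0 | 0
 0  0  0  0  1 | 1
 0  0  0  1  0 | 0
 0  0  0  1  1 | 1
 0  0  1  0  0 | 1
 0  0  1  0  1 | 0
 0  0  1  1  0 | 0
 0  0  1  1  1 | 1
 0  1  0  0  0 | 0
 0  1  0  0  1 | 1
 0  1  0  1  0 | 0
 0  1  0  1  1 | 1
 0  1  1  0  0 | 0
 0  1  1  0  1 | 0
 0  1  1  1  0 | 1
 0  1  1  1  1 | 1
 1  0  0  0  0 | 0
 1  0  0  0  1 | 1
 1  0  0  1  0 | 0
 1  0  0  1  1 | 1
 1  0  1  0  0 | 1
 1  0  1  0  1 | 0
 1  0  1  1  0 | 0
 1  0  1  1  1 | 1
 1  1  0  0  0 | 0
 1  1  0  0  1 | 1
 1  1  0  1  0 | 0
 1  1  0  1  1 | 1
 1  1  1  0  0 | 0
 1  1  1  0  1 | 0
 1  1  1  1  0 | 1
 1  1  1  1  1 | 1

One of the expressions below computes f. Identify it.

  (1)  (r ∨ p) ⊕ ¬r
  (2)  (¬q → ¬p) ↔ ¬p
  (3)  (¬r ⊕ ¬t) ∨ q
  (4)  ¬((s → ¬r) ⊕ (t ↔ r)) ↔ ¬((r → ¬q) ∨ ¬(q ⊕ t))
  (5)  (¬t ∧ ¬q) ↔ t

(1): at (0,0,0,0,0) it gives 1, but f = 0 — eliminated.
(2): at (0,0,0,0,0) it gives 1, but f = 0 — eliminated.
(3): at (0,0,1,1,0) it gives 1, but f = 0 — eliminated.
(5): at (0,0,0,0,1) it gives 0, but f = 1 — eliminated.
Only (4) survives; checking it on all 32 rows confirms it matches f.

4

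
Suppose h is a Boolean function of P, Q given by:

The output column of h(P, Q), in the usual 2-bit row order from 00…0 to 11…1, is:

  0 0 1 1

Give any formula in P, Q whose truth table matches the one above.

The output simply equals P.

h(P, Q) = P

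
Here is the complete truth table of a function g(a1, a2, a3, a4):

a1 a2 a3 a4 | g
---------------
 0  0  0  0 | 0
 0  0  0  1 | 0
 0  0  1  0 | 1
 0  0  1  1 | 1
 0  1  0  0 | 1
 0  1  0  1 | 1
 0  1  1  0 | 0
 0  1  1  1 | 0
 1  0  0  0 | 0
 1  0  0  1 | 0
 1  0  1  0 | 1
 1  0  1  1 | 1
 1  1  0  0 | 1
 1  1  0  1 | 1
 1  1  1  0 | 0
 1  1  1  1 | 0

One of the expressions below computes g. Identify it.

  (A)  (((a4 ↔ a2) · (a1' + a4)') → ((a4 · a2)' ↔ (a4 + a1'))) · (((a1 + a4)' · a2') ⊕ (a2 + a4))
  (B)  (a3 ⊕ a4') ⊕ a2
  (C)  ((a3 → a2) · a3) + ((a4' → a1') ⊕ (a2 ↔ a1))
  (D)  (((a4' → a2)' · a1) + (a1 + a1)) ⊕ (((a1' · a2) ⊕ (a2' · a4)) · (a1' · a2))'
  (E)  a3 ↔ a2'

(A) fails at (0,0,0,0): the formula yields 1, g is 0.
(B) fails at (0,0,0,0): the formula yields 1, g is 0.
(C) fails at (0,0,1,0): the formula yields 0, g is 1.
(D) fails at (0,0,0,0): the formula yields 1, g is 0.
Only (E) survives; checking it on all 16 rows confirms it matches g.

E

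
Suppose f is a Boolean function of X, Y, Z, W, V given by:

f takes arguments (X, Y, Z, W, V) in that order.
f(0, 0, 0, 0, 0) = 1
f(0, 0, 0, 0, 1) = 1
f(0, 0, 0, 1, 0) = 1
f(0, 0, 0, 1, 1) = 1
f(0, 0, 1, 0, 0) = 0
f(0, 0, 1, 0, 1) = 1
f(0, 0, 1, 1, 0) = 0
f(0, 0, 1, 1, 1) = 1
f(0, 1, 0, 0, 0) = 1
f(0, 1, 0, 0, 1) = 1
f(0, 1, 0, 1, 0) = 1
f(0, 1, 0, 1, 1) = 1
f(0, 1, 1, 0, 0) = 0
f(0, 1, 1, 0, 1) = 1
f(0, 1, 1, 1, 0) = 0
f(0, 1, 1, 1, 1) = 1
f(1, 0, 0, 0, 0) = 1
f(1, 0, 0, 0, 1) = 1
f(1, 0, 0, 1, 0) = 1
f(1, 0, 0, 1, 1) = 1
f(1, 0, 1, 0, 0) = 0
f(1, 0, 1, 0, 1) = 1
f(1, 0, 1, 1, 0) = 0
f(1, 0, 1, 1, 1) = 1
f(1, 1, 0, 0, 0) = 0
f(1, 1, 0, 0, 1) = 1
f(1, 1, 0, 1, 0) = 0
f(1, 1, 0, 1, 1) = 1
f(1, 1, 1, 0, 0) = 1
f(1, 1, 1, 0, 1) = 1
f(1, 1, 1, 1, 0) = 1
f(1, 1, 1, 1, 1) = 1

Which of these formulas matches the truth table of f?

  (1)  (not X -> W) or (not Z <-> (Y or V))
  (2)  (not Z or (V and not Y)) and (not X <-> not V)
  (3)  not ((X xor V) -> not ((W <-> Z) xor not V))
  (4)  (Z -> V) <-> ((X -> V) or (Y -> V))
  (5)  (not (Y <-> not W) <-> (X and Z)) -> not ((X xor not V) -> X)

4

(1): at (0,0,0,0,0) it gives 0, but f = 1 — eliminated.
(2): at (0,0,0,0,1) it gives 0, but f = 1 — eliminated.
(3): at (0,0,0,0,0) it gives 0, but f = 1 — eliminated.
(5): at (0,0,0,1,1) it gives 0, but f = 1 — eliminated.
That leaves (4). Evaluating it on every row reproduces the table of f exactly.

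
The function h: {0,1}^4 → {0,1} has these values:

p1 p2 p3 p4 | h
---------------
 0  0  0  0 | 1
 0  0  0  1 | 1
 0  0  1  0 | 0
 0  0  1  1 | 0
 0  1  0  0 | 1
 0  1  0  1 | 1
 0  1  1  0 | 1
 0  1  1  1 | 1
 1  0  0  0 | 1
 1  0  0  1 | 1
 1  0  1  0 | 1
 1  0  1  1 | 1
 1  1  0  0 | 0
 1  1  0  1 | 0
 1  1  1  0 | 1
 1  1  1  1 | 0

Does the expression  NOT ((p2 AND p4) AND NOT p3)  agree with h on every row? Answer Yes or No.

Evaluate NOT ((p2 AND p4) AND NOT p3) on each row and compare to h:
  p1=0, p2=0, p3=0, p4=0: formula gives 1, h = 1 ✓
  p1=0, p2=0, p3=0, p4=1: formula gives 1, h = 1 ✓
  p1=0, p2=0, p3=1, p4=0: formula gives 1, but h = 0 ✗
Row (0,0,1,0) is a counterexample, so the formula is not equivalent to h.

No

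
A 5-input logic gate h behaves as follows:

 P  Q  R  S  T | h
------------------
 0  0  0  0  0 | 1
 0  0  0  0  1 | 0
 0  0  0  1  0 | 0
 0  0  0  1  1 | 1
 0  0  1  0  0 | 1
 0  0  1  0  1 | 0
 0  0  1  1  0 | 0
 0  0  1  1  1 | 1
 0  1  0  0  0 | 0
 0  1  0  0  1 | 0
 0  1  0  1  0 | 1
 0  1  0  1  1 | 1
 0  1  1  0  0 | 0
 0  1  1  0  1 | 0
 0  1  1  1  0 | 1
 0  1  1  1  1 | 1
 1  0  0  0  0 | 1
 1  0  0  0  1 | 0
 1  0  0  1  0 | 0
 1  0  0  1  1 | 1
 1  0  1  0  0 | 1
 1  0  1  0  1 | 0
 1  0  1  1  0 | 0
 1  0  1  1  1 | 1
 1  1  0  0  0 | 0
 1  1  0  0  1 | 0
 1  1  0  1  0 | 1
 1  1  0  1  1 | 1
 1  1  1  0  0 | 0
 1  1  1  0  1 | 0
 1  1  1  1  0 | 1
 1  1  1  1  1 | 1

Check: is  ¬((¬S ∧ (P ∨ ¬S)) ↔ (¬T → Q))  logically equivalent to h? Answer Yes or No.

Yes

Test each input against both h and the formula:
  P=0, Q=0, R=0, S=0, T=0: formula gives 1, h = 1 ✓
  P=0, Q=0, R=0, S=0, T=1: formula gives 0, h = 0 ✓
  P=0, Q=0, R=0, S=1, T=0: formula gives 0, h = 0 ✓
  P=0, Q=0, R=0, S=1, T=1: formula gives 1, h = 1 ✓
  …and likewise for the remaining 28 rows.
No disagreement on any input; they are logically equivalent.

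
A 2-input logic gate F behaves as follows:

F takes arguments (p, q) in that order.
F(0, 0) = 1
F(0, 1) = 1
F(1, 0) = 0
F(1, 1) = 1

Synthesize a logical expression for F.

Only row (1,0) gives 0. So F is 1 everywhere except there — the complement of the minterm p·¬q.

F(p, q) = ¬(p ∧ ¬q)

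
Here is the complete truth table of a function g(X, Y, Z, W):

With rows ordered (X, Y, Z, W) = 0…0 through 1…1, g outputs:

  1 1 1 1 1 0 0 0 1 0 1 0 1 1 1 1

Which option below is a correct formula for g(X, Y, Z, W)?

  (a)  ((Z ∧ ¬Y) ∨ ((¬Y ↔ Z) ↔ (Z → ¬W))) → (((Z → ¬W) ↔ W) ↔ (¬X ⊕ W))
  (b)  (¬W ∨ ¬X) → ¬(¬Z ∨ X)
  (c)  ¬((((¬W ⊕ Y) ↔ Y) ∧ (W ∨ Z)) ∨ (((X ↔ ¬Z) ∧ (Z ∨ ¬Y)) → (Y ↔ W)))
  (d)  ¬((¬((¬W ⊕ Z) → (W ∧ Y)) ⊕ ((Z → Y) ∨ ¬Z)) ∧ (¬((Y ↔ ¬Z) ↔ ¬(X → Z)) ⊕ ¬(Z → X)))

(a): at (0,0,1,0) it gives 0, but g = 1 — eliminated.
(b): at (0,0,0,0) it gives 0, but g = 1 — eliminated.
(c): at (0,0,0,0) it gives 0, but g = 1 — eliminated.
Only (d) survives; checking it on all 16 rows confirms it matches g.

d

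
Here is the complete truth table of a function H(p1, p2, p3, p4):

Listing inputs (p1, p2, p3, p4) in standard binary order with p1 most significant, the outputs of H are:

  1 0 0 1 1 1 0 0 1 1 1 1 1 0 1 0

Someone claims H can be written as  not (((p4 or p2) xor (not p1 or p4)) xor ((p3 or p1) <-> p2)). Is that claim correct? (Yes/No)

Check the formula against H row by row:
  p1=0, p2=0, p3=0, p4=0: formula gives 1, H = 1 ✓
  p1=0, p2=0, p3=0, p4=1: formula gives 0, H = 0 ✓
  p1=0, p2=0, p3=1, p4=0: formula gives 0, H = 0 ✓
  p1=0, p2=0, p3=1, p4=1: formula gives 1, H = 1 ✓
  … (the remaining 12 rows also agree.)
No disagreement on any input; they are logically equivalent.

Yes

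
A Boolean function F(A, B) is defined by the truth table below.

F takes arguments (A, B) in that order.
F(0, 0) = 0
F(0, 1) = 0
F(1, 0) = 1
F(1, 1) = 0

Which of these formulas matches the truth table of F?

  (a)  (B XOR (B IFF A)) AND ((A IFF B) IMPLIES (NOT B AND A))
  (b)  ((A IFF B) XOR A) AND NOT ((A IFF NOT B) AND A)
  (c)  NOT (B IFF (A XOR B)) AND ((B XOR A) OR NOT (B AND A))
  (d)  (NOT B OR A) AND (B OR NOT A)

(a) fails at (0,1): the formula yields 1, F is 0.
(b) fails at (0,0): the formula yields 1, F is 0.
(d) fails at (0,0): the formula yields 1, F is 0.
Only (c) survives; checking it on all 4 rows confirms it matches F.

c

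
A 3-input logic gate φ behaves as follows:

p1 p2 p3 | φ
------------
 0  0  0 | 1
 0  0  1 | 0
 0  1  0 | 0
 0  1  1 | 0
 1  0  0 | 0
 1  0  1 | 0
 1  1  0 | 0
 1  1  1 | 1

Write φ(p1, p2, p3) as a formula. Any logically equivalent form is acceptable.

φ(p1, p2, p3) = ((not p1 and not p2) and not p3) or ((p1 and p2) and p3)

The 1-rows are (0,0,0), (1,1,1). Each contributes one minterm — ¬p1·¬p2·¬p3; p1·p2·p3 — and their disjunction is a sum-of-products form of φ.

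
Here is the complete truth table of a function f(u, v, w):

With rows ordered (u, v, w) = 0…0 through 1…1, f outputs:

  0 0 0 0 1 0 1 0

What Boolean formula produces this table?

The 1-rows are (1,0,0), (1,1,0). Each contributes one minterm — u·¬v·¬w; u·v·¬w — and their disjunction is a sum-of-products form of f.

f(u, v, w) = ((u ∧ ¬v) ∧ ¬w) ∨ ((u ∧ v) ∧ ¬w)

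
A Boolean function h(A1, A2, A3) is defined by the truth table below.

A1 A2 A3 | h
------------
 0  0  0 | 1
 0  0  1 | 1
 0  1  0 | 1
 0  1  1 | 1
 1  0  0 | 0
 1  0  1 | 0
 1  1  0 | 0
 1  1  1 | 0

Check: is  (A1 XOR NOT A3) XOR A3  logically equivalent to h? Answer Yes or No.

Evaluate (A1 XOR NOT A3) XOR A3 on each row and compare to h:
  A1=0, A2=0, A3=0: formula gives 1, h = 1 ✓
  A1=0, A2=0, A3=1: formula gives 1, h = 1 ✓
  A1=0, A2=1, A3=0: formula gives 1, h = 1 ✓
  A1=0, A2=1, A3=1: formula gives 1, h = 1 ✓
  A1=1, A2=0, A3=0: formula gives 0, h = 0 ✓
  …and likewise for the remaining 3 rows.
All 8 rows match — the expression computes h exactly.

Yes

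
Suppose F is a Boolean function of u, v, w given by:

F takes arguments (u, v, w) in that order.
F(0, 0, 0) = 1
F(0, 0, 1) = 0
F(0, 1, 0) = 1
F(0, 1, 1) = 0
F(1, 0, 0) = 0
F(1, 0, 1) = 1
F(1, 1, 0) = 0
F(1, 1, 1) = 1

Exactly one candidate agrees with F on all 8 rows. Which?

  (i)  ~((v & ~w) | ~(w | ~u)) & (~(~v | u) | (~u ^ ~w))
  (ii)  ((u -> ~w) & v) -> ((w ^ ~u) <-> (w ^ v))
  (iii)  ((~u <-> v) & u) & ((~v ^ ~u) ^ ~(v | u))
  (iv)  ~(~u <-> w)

iv

(i) disagrees with F on (0,0,0) (formula → 0, table → 1); rule it out.
(ii) disagrees with F on (0,0,1) (formula → 1, table → 0); rule it out.
(iii) disagrees with F on (0,0,0) (formula → 0, table → 1); rule it out.
(iv) is the remaining candidate, and it agrees with F on all 8 inputs.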